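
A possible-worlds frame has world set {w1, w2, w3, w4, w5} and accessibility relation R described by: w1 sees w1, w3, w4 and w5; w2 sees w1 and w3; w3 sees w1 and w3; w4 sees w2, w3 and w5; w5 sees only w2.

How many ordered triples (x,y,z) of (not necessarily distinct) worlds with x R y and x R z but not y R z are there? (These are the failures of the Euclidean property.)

Enumerating: (w1,w3,w4), (w1,w3,w5), (w1,w4,w1), (w1,w4,w4), (w1,w5,w1), (w1,w5,w3), (w1,w5,w4), (w1,w5,w5), (w4,w2,w2), (w4,w2,w5), (w4,w3,w2), (w4,w3,w5), (w4,w5,w3), (w4,w5,w5), (w5,w2,w2).

15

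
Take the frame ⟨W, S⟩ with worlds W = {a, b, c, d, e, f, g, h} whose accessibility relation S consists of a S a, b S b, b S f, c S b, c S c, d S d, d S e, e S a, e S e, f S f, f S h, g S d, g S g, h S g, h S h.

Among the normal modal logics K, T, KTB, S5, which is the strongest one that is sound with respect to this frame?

T

Reflexive (axiom T): yes — every world is S-related to itself.
Symmetric (axiom B): no — b S f but not f S b.
Euclidean (axiom 5): no — b S f and b S b, but not f S b.
So F validates K, T; KTB would additionally require S to be symmetric. The strongest is T.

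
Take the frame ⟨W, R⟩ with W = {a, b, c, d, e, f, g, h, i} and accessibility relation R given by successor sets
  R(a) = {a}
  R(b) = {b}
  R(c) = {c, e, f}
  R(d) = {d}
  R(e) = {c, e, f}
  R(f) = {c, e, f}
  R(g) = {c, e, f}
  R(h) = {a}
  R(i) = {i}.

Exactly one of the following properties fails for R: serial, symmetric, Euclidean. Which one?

Serial: yes — every world has a successor (e.g. a R a).
Symmetric: no — g R c but not c R g.
Euclidean: yes — any two successors of a common world are R-related.
Only symmetric fails.

symmetric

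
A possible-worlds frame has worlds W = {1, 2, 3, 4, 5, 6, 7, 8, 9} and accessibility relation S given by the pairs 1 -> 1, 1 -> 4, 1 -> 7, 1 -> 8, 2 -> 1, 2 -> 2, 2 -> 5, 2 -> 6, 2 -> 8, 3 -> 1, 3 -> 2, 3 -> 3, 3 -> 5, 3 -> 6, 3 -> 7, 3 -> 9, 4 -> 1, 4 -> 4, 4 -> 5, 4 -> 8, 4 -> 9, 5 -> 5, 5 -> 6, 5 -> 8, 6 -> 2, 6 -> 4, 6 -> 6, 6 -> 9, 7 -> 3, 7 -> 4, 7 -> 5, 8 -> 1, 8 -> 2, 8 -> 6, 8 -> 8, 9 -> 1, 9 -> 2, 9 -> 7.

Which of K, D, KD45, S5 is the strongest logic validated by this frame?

D

Serial (axiom D): yes — every world has a successor (e.g. 1 S 1).
Euclidean (axiom 5): no — 1 S 4 and 1 S 7, but not 4 S 7.
Transitive (axiom 4): no — 1 S 4 and 4 S 5, but not 1 S 5.
Reflexive (axiom T): no — 7 is not related to itself.
So F validates K, D; KD45 would additionally require S to be Euclidean and transitive. The strongest is D.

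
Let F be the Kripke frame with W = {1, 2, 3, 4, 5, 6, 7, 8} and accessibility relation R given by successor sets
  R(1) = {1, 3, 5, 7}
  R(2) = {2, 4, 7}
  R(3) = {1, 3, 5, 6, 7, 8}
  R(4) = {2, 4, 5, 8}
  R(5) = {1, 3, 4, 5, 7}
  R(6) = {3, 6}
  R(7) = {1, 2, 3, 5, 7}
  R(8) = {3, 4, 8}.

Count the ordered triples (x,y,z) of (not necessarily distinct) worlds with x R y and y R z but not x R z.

Enumerating: (1,3,6), (1,3,8), (1,5,4), (1,7,2), (2,4,5), (2,4,8), (2,7,1), (2,7,3), (2,7,5), (3,5,4), (3,7,2), (3,8,4), … and 24 more.
Total: 36.

36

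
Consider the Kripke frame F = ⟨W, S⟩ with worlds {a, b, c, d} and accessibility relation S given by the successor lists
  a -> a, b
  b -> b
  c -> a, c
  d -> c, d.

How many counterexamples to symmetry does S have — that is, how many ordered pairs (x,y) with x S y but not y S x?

3

Enumerating: (a,b), (c,a), (d,c).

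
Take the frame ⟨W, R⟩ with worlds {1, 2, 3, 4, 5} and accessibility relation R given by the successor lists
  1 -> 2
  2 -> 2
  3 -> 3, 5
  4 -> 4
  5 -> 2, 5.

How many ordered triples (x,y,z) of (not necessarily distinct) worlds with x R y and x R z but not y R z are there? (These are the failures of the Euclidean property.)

2

Enumerating: (3,5,3), (5,2,5).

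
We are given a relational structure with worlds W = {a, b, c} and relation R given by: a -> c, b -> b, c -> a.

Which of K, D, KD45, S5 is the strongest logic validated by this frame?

D

Serial (axiom D): yes — every world has a successor (e.g. a R c).
Euclidean (axiom 5): no — a R c and a R c, but not c R c.
Transitive (axiom 4): no — a R c and c R a, but not a R a.
Reflexive (axiom T): no — a is not related to itself.
So F validates K, D; KD45 would additionally require R to be Euclidean and transitive. The strongest is D.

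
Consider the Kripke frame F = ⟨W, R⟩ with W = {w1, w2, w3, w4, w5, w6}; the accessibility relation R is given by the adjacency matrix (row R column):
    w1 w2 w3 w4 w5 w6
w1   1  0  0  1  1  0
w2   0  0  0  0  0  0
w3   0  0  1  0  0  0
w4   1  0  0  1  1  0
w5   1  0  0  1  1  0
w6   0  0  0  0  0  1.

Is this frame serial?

No

Serial: no — w2 has no R-successor.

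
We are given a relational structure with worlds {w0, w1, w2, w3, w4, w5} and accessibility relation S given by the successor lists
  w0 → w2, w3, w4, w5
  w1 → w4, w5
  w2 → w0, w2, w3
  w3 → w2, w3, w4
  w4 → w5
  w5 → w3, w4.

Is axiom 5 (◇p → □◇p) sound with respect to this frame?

No

The schema 5 characterises exactly the Euclidean frames.
Euclidean: no — w0 S w2 and w0 S w4, but not w2 S w4.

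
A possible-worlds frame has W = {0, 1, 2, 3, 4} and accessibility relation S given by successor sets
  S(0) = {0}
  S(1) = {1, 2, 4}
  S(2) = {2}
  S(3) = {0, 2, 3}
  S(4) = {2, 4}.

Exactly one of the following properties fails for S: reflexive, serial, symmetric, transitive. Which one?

Reflexive: yes — every world is S-related to itself.
Serial: yes — every world has a successor (e.g. 0 S 0).
Symmetric: no — 1 S 2 but not 2 S 1.
Transitive: yes — every two-step S-path is closed by a direct edge.
Only symmetric fails.

symmetric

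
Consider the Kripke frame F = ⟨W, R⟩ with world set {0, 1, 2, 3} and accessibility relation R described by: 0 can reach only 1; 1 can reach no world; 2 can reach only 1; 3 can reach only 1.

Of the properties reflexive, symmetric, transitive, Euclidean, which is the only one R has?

transitive

Reflexive: no — 0 is not related to itself.
Symmetric: no — 0 R 1 but not 1 R 0.
Transitive: yes — every two-step R-path is closed by a direct edge.
Euclidean: no — 0 R 1 and 0 R 1, but not 1 R 1.
Only transitive holds.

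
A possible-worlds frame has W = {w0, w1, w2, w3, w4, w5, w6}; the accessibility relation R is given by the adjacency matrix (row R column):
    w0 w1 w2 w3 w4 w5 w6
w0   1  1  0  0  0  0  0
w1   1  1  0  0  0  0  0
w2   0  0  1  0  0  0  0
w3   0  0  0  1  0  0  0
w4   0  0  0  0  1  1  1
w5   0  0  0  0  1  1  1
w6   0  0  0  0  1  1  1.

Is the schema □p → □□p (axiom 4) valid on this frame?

Axiom 4 corresponds to the accessibility relation being transitive.
Transitive: yes — every two-step R-path is closed by a direct edge.

Yes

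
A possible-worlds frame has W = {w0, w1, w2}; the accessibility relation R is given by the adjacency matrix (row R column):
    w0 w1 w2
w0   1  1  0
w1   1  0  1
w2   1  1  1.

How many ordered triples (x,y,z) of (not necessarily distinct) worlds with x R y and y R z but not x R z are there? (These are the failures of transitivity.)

3

Enumerating: (w0,w1,w2), (w1,w0,w1), (w1,w2,w1).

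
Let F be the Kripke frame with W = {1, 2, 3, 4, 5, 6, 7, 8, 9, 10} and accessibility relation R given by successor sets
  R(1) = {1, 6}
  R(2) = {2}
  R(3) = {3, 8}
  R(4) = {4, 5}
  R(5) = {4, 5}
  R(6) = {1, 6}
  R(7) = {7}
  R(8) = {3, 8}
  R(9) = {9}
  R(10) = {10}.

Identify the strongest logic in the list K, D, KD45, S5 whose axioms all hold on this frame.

S5

Serial (axiom D): yes — every world has a successor (e.g. 1 R 1).
Euclidean (axiom 5): yes — any two successors of a common world are R-related.
Transitive (axiom 4): yes — every two-step R-path is closed by a direct edge.
Reflexive (axiom T): yes — every world is R-related to itself.
So F validates K, D, KD45, S5. The strongest is S5.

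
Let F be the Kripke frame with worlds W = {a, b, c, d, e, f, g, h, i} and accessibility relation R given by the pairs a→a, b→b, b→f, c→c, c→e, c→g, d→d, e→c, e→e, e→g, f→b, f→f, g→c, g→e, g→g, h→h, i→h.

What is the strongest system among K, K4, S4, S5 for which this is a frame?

Transitive (axiom 4): yes — every two-step R-path is closed by a direct edge.
Reflexive (axiom T): no — i is not related to itself.
Euclidean (axiom 5): yes — any two successors of a common world are R-related.
So F validates K, K4; S4 would additionally require R to be reflexive. The strongest is K4.

K4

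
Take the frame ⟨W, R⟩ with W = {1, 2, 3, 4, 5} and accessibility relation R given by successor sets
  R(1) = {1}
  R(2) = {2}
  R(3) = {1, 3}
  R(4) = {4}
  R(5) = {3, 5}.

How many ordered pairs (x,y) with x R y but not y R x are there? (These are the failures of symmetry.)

2

Enumerating: (3,1), (5,3).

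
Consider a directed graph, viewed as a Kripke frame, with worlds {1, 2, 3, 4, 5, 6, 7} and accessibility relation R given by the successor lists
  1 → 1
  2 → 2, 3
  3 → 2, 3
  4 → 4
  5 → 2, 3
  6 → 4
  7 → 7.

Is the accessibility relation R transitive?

Transitive: yes — every two-step R-path is closed by a direct edge.

Yes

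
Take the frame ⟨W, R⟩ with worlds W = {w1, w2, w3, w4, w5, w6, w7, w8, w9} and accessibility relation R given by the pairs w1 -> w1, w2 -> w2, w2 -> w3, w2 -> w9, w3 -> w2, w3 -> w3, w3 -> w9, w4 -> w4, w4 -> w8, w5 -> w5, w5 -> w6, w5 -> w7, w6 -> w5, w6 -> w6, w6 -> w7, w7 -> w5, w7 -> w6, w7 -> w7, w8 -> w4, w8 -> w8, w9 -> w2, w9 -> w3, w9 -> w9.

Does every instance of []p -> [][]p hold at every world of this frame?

Yes

Axiom 4 corresponds to the accessibility relation being transitive.
Transitive: yes — every two-step R-path is closed by a direct edge.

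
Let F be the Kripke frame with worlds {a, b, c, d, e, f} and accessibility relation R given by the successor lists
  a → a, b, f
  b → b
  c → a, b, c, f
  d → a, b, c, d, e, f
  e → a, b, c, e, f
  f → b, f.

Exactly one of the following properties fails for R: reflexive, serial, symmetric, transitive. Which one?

symmetric

Reflexive: yes — every world is R-related to itself.
Serial: yes — every world has a successor (e.g. a R a).
Symmetric: no — a R b but not b R a.
Transitive: yes — every two-step R-path is closed by a direct edge.
Only symmetric fails.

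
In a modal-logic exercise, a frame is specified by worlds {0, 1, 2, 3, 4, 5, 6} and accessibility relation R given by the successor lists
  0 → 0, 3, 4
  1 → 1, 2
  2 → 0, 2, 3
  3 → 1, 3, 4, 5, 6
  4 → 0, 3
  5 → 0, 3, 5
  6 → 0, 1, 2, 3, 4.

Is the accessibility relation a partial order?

No

Reflexive: no — 4 is not related to itself.
Transitive: no — 0 R 3 and 3 R 1, but not 0 R 1.
Antisymmetric: no — 0 R 4 and 4 R 0 with 0 ≠ 4.
So R is not a partial order.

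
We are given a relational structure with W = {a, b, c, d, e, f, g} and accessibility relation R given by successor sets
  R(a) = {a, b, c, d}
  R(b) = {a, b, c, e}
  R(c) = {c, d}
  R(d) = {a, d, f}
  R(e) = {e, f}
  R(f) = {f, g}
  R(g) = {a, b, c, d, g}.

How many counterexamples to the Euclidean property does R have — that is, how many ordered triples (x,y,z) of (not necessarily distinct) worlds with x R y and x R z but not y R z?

Enumerating: (a,b,d), (a,c,a), (a,c,b), (a,d,b), (a,d,c), (b,a,e), (b,c,a), (b,c,b), (b,c,e), (b,e,a), (b,e,b), (b,e,c), … and 15 more.
Total: 27.

27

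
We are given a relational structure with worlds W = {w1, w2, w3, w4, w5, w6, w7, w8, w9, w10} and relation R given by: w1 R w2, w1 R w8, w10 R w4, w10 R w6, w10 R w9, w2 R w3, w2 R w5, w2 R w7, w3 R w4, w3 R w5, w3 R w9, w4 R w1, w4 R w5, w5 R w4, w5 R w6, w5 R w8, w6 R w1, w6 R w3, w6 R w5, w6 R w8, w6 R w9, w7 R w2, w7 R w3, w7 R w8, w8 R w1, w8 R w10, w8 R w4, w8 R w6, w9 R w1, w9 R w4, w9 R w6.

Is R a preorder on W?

Reflexive: no — w1 is not related to itself.
Transitive: no — w1 R w2 and w2 R w3, but not w1 R w3.
So R is not a preorder.

No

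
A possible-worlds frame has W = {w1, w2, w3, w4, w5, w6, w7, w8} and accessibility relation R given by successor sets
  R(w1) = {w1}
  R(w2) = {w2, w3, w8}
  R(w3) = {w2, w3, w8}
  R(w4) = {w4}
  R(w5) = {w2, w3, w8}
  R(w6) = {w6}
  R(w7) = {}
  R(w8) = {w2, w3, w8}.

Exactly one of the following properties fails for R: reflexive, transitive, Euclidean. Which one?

Reflexive: no — w5 is not related to itself.
Transitive: yes — every two-step R-path is closed by a direct edge.
Euclidean: yes — any two successors of a common world are R-related.
Only reflexive fails.

reflexive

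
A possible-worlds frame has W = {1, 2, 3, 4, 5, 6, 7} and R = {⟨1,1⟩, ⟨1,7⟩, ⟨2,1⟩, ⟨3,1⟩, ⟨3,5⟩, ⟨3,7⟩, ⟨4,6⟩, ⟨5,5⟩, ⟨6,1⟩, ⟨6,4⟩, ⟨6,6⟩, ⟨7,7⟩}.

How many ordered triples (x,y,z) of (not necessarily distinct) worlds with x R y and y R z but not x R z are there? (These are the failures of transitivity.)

4

Enumerating: (2,1,7), (4,6,1), (4,6,4), (6,1,7).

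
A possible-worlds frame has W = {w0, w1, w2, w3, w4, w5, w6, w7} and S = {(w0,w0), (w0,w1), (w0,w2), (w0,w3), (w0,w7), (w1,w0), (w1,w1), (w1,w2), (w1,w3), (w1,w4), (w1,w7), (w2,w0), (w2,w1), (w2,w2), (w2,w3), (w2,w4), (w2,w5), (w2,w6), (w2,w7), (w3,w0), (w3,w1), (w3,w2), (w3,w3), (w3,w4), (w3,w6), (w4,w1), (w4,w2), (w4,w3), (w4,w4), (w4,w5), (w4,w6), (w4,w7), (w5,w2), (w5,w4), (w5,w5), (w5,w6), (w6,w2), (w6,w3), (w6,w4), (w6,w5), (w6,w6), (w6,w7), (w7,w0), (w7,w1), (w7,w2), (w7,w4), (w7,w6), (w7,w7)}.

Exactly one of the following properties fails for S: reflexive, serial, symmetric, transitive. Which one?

transitive

Reflexive: yes — every world is S-related to itself.
Serial: yes — every world has a successor (e.g. w0 S w0).
Symmetric: yes — every pair in S has its reverse in S.
Transitive: no — w0 S w1 and w1 S w4, but not w0 S w4.
Only transitive fails.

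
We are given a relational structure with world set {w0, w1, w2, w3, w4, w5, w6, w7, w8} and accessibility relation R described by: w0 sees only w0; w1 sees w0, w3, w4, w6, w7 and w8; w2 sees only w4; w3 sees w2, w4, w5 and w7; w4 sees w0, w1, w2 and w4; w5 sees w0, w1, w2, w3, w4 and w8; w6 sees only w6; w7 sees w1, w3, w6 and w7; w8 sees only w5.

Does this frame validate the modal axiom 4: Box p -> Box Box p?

No

The schema 4 characterises exactly the transitive frames.
Transitive: no — w1 R w3 and w3 R w2, but not w1 R w2.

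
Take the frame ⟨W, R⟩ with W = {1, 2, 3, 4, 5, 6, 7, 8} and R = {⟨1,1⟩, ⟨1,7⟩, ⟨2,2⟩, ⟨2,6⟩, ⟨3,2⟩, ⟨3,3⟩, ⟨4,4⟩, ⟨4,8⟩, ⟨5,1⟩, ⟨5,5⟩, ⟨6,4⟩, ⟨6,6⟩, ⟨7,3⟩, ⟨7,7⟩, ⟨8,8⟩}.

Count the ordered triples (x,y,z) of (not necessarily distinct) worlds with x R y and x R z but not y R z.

Enumerating: (1,7,1), (2,6,2), (3,2,3), (4,8,4), (5,1,5), (6,4,6), (7,3,7).

7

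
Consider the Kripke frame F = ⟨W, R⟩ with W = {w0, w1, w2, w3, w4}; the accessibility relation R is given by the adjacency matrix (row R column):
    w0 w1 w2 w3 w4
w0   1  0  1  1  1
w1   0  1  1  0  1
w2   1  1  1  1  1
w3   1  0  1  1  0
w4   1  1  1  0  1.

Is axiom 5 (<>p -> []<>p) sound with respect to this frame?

The schema 5 characterises exactly the Euclidean frames.
Euclidean: no — w0 R w3 and w0 R w4, but not w3 R w4.

No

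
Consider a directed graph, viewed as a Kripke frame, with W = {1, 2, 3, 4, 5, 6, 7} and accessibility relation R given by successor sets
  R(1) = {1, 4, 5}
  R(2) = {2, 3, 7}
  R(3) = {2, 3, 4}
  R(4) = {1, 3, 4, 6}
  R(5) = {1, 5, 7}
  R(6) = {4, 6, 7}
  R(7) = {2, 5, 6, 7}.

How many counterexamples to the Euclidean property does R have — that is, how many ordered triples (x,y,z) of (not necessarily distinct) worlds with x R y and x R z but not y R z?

Enumerating: (1,4,5), (1,5,4), (2,3,7), (2,7,3), (3,2,4), (3,4,2), (4,1,3), (4,1,6), (4,3,1), (4,3,6), (4,6,1), (4,6,3), … and 10 more.
Total: 22.

22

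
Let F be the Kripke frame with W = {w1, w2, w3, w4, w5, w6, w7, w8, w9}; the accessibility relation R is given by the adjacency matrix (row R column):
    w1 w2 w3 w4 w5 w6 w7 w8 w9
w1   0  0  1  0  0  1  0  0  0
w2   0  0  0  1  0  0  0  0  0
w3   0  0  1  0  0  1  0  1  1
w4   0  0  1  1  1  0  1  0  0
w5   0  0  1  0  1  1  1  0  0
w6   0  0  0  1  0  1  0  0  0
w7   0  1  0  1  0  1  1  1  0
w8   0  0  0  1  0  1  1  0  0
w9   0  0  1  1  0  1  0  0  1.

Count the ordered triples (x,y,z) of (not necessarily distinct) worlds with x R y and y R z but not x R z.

35

Enumerating: (w1,w3,w8), (w1,w3,w9), (w1,w6,w4), (w2,w4,w3), (w2,w4,w5), (w2,w4,w7), (w3,w6,w4), (w3,w8,w4), (w3,w8,w7), (w3,w9,w4), (w4,w3,w6), (w4,w3,w8), … and 23 more.
Total: 35.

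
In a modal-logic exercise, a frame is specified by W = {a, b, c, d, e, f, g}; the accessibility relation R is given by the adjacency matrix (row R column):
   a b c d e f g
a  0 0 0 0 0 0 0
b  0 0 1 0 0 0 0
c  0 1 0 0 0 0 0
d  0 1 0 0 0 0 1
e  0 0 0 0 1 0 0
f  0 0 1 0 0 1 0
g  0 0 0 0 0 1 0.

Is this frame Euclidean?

Euclidean: no — d R b and d R g, but not b R g.

No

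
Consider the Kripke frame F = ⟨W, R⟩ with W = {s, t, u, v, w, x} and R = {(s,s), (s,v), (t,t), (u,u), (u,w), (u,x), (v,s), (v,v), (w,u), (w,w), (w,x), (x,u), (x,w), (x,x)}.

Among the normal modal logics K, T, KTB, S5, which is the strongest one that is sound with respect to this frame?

S5

Reflexive (axiom T): yes — every world is R-related to itself.
Symmetric (axiom B): yes — every pair in R has its reverse in R.
Euclidean (axiom 5): yes — any two successors of a common world are R-related.
So F validates K, T, KTB, S5. The strongest is S5.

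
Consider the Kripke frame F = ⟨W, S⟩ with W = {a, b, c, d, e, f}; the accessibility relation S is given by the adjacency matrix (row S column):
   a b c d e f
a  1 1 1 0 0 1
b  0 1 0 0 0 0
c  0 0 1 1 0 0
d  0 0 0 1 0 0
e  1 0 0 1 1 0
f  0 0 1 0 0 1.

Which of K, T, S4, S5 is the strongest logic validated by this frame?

T

Reflexive (axiom T): yes — every world is S-related to itself.
Transitive (axiom 4): no — a S c and c S d, but not a S d.
Euclidean (axiom 5): no — a S b and a S c, but not b S c.
So F validates K, T; S4 would additionally require S to be transitive. The strongest is T.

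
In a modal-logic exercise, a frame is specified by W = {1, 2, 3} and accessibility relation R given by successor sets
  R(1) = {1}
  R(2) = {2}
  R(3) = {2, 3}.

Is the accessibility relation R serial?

Yes

Serial: yes — every world has a successor (e.g. 1 R 1).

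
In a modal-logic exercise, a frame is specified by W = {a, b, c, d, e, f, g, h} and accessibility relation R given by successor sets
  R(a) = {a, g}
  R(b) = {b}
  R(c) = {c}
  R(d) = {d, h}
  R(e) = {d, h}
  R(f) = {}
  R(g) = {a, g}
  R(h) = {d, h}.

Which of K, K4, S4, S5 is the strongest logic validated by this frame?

K4

Transitive (axiom 4): yes — every two-step R-path is closed by a direct edge.
Reflexive (axiom T): no — e is not related to itself.
Euclidean (axiom 5): yes — any two successors of a common world are R-related.
So F validates K, K4; S4 would additionally require R to be reflexive. The strongest is K4.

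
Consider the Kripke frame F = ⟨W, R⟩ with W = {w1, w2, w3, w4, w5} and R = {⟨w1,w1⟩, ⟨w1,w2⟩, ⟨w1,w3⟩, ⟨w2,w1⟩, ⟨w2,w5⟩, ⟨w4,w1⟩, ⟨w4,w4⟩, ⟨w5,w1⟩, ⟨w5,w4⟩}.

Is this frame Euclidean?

No

Euclidean: no — w1 R w2 and w1 R w3, but not w2 R w3.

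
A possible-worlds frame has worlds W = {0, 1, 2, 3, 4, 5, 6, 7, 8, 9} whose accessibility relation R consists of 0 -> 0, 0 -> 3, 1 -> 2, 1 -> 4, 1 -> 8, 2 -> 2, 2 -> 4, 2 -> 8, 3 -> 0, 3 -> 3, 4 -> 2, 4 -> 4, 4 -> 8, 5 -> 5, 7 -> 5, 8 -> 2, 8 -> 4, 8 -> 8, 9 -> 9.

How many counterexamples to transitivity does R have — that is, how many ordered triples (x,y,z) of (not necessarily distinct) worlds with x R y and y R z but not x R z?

0

R is transitive; there are no such tuples.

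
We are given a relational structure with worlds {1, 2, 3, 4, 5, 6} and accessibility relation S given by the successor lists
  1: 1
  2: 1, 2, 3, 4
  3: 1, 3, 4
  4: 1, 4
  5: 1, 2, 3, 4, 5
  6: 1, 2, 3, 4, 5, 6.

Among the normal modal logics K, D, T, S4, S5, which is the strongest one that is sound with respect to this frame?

Serial (axiom D): yes — every world has a successor (e.g. 1 S 1).
Reflexive (axiom T): yes — every world is S-related to itself.
Transitive (axiom 4): yes — every two-step S-path is closed by a direct edge.
Euclidean (axiom 5): no — 2 S 1 and 2 S 3, but not 1 S 3.
So F validates K, D, T, S4; S5 would additionally require S to be Euclidean. The strongest is S4.

S4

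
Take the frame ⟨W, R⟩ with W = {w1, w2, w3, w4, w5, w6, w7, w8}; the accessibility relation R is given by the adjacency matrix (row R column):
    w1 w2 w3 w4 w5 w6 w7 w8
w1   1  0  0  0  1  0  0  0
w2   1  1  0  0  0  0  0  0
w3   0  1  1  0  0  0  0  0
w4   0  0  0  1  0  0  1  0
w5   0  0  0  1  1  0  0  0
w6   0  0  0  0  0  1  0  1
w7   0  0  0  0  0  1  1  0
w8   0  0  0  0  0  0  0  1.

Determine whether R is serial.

Yes

Serial: yes — every world has a successor (e.g. w1 R w1).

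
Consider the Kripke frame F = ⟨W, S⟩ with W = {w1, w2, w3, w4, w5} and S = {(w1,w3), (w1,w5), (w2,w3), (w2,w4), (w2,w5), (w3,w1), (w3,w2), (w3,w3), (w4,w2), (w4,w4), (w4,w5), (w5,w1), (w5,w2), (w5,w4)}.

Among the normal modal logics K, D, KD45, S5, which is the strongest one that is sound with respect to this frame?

Serial (axiom D): yes — every world has a successor (e.g. w1 S w3).
Euclidean (axiom 5): no — w1 S w3 and w1 S w5, but not w3 S w5.
Transitive (axiom 4): no — w1 S w3 and w3 S w2, but not w1 S w2.
Reflexive (axiom T): no — w1 is not related to itself.
So F validates K, D; KD45 would additionally require S to be Euclidean and transitive. The strongest is D.

D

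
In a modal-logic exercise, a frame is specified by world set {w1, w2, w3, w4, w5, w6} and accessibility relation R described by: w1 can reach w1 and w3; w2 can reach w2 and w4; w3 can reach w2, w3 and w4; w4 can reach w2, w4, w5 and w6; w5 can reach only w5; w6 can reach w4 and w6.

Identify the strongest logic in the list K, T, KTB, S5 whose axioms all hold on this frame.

T

Reflexive (axiom T): yes — every world is R-related to itself.
Symmetric (axiom B): no — w1 R w3 but not w3 R w1.
Euclidean (axiom 5): no — w4 R w2 and w4 R w5, but not w2 R w5.
So F validates K, T; KTB would additionally require R to be symmetric. The strongest is T.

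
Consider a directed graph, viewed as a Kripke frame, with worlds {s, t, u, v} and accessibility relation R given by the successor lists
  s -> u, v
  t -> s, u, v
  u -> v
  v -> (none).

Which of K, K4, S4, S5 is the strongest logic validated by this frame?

Transitive (axiom 4): yes — every two-step R-path is closed by a direct edge.
Reflexive (axiom T): no — s is not related to itself.
Euclidean (axiom 5): no — s R v and s R u, but not v R u.
So F validates K, K4; S4 would additionally require R to be reflexive. The strongest is K4.

K4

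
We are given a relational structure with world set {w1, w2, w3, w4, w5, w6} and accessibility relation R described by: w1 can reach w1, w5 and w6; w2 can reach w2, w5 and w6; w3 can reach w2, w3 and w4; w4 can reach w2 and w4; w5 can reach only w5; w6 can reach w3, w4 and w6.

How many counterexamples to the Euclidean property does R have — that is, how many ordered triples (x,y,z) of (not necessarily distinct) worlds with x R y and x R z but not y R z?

Enumerating: (w1,w5,w1), (w1,w5,w6), (w1,w6,w1), (w1,w6,w5), (w2,w5,w2), (w2,w5,w6), (w2,w6,w2), (w2,w6,w5), (w3,w2,w3), (w3,w2,w4), (w3,w4,w3), (w4,w2,w4), (w6,w3,w6), (w6,w4,w3), (w6,w4,w6).

15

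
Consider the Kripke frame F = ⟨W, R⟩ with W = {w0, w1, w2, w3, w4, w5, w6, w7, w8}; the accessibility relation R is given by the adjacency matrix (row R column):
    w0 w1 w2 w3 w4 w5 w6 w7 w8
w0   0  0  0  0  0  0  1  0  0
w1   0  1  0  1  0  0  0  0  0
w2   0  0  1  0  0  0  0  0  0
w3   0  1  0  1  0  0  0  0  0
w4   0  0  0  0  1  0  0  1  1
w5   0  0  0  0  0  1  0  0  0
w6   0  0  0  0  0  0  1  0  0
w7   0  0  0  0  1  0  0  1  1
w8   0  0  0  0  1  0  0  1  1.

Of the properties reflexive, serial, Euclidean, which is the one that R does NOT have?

Reflexive: no — w0 is not related to itself.
Serial: yes — every world has a successor (e.g. w0 R w6).
Euclidean: yes — any two successors of a common world are R-related.
Only reflexive fails.

reflexive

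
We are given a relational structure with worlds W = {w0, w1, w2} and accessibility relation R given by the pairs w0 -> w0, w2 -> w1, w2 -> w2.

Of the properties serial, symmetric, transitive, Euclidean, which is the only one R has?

transitive

Serial: no — w1 has no R-successor.
Symmetric: no — w2 R w1 but not w1 R w2.
Transitive: yes — every two-step R-path is closed by a direct edge.
Euclidean: no — w2 R w1 and w2 R w1, but not w1 R w1.
Only transitive holds.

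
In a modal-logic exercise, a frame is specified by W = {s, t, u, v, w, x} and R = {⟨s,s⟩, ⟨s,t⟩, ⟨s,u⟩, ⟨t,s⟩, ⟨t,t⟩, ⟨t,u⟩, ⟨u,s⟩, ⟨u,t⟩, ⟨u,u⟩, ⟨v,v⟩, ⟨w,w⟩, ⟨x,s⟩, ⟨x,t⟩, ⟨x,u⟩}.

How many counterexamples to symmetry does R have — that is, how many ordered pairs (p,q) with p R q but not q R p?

3

Enumerating: (x,s), (x,t), (x,u).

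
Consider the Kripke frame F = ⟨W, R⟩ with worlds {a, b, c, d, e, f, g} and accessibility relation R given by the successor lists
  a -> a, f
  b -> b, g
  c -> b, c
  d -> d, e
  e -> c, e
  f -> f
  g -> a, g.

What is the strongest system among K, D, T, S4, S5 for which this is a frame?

Serial (axiom D): yes — every world has a successor (e.g. a R a).
Reflexive (axiom T): yes — every world is R-related to itself.
Transitive (axiom 4): no — b R g and g R a, but not b R a.
Euclidean (axiom 5): no — a R f and a R a, but not f R a.
So F validates K, D, T; S4 would additionally require R to be transitive. The strongest is T.

T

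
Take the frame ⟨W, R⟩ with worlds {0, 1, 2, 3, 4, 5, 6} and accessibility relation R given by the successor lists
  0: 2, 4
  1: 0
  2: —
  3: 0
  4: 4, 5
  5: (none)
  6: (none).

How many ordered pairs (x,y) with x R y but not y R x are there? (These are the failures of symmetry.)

Enumerating: (0,2), (0,4), (1,0), (3,0), (4,5).

5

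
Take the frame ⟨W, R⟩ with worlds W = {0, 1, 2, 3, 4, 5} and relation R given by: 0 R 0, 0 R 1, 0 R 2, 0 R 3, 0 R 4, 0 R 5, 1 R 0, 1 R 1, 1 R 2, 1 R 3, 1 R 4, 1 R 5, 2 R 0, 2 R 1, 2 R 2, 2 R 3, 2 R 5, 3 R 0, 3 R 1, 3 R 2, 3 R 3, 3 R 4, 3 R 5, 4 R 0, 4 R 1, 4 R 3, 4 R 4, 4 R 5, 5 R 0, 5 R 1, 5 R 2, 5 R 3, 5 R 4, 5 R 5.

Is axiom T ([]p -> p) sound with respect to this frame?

Yes

The schema T characterises exactly the reflexive frames.
Reflexive: yes — every world is R-related to itself.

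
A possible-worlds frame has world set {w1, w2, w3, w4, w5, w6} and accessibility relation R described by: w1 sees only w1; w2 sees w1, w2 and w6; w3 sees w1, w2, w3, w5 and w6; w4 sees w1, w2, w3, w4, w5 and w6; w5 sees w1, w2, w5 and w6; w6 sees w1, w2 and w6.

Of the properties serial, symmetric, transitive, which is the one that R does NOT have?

symmetric

Serial: yes — every world has a successor (e.g. w1 R w1).
Symmetric: no — w2 R w1 but not w1 R w2.
Transitive: yes — every two-step R-path is closed by a direct edge.
Only symmetric fails.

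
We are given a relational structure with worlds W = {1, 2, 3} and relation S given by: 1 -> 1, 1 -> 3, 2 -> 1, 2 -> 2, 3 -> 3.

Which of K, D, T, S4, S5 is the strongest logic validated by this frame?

T

Serial (axiom D): yes — every world has a successor (e.g. 1 S 1).
Reflexive (axiom T): yes — every world is S-related to itself.
Transitive (axiom 4): no — 2 S 1 and 1 S 3, but not 2 S 3.
Euclidean (axiom 5): no — 1 S 3 and 1 S 1, but not 3 S 1.
So F validates K, D, T; S4 would additionally require S to be transitive. The strongest is T.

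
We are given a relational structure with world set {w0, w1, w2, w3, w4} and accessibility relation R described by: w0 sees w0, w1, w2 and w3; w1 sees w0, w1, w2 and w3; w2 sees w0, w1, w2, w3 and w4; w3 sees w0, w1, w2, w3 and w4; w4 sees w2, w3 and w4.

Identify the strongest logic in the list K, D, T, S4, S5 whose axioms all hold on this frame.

Serial (axiom D): yes — every world has a successor (e.g. w0 R w0).
Reflexive (axiom T): yes — every world is R-related to itself.
Transitive (axiom 4): no — w0 R w2 and w2 R w4, but not w0 R w4.
Euclidean (axiom 5): no — w2 R w0 and w2 R w4, but not w0 R w4.
So F validates K, D, T; S4 would additionally require R to be transitive. The strongest is T.

T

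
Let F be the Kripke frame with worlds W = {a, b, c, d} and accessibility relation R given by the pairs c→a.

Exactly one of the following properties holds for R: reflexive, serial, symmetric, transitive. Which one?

transitive

Reflexive: no — a is not related to itself.
Serial: no — a has no R-successor.
Symmetric: no — c R a but not a R c.
Transitive: yes — every two-step R-path is closed by a direct edge.
Only transitive holds.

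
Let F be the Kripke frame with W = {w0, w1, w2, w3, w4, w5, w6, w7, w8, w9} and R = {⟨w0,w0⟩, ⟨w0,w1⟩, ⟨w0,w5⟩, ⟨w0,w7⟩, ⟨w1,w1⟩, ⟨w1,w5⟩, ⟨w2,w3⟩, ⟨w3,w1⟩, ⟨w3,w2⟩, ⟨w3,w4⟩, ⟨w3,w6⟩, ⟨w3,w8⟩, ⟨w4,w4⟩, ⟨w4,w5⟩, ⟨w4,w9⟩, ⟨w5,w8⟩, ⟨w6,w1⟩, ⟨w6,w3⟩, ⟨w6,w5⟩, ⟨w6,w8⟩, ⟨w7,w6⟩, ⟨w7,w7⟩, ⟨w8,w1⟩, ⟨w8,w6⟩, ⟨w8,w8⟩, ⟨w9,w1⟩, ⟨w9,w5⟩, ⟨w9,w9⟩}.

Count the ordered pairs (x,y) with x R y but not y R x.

16

Enumerating: (w0,w1), (w0,w5), (w0,w7), (w1,w5), (w3,w1), (w3,w4), (w3,w8), (w4,w5), (w4,w9), (w5,w8), (w6,w1), (w6,w5), (w7,w6), (w8,w1), (w9,w1), (w9,w5).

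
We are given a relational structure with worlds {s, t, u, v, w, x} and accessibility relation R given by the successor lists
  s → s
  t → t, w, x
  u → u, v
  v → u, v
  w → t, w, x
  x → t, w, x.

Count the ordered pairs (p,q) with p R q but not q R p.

R is symmetric; there are no such tuples.

0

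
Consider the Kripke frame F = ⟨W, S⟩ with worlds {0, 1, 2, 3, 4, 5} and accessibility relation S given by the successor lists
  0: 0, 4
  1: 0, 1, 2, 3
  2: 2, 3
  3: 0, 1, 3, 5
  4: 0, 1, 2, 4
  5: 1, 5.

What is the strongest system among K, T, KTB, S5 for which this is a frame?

Reflexive (axiom T): yes — every world is S-related to itself.
Symmetric (axiom B): no — 1 S 0 but not 0 S 1.
Euclidean (axiom 5): no — 1 S 0 and 1 S 2, but not 0 S 2.
So F validates K, T; KTB would additionally require S to be symmetric. The strongest is T.

T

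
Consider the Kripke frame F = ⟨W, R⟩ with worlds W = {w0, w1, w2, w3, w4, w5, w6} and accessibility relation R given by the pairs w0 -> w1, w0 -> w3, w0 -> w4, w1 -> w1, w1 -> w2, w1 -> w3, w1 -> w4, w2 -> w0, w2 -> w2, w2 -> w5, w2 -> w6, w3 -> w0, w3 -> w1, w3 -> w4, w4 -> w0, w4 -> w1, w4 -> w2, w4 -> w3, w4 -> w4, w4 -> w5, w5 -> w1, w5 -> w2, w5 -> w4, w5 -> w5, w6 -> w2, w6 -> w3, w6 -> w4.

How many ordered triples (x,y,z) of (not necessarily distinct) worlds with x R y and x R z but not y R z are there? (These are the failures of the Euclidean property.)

37

Enumerating: (w0,w3,w3), (w1,w2,w1), (w1,w2,w3), (w1,w2,w4), (w1,w3,w2), (w1,w3,w3), (w2,w0,w0), (w2,w0,w2), (w2,w0,w5), (w2,w0,w6), (w2,w5,w0), (w2,w5,w6), … and 25 more.
Total: 37.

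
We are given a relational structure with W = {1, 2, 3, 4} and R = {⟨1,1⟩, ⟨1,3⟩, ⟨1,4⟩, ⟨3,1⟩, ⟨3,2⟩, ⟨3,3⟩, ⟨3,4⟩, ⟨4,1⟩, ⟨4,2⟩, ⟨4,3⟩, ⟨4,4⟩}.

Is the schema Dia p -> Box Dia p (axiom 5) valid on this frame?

No

By correspondence theory, 5 is valid on a frame iff R is Euclidean.
Euclidean: no — 3 R 1 and 3 R 2, but not 1 R 2.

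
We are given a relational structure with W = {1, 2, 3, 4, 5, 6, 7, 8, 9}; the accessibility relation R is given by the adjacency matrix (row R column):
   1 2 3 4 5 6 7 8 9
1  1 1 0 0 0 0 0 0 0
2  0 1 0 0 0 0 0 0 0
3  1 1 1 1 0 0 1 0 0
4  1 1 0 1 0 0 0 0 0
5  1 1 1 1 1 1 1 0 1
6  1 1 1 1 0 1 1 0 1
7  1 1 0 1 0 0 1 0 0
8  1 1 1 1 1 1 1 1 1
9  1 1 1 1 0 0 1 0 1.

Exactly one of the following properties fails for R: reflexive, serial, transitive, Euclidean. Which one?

Euclidean

Reflexive: yes — every world is R-related to itself.
Serial: yes — every world has a successor (e.g. 1 R 1).
Transitive: yes — every two-step R-path is closed by a direct edge.
Euclidean: no — 3 R 1 and 3 R 4, but not 1 R 4.
Only Euclidean fails.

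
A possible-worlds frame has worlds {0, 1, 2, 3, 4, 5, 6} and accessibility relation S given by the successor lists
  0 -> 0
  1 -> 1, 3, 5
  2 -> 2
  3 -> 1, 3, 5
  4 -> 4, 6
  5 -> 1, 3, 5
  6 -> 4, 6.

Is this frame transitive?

Transitive: yes — every two-step S-path is closed by a direct edge.

Yes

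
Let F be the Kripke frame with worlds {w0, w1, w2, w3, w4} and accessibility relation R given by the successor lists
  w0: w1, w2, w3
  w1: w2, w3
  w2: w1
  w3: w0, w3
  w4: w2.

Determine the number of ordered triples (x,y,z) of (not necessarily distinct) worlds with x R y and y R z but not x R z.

Enumerating: (w0,w3,w0), (w1,w2,w1), (w1,w3,w0), (w2,w1,w2), (w2,w1,w3), (w3,w0,w1), (w3,w0,w2), (w4,w2,w1).

8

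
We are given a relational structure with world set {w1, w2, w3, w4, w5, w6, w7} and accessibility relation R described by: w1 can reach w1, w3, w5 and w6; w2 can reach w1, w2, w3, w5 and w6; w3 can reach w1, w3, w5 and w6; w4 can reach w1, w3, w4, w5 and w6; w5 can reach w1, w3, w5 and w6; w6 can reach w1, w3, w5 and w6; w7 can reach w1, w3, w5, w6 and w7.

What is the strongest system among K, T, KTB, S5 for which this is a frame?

T

Reflexive (axiom T): yes — every world is R-related to itself.
Symmetric (axiom B): no — w2 R w1 but not w1 R w2.
Euclidean (axiom 5): no — w2 R w1 and w2 R w2, but not w1 R w2.
So F validates K, T; KTB would additionally require R to be symmetric. The strongest is T.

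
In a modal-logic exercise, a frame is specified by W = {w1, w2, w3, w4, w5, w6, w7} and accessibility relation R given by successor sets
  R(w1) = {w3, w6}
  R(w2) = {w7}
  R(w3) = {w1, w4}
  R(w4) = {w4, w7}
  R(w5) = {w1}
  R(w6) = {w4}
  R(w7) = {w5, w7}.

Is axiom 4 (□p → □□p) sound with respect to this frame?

The schema 4 characterises exactly the transitive frames.
Transitive: no — w1 R w3 and w3 R w4, but not w1 R w4.

No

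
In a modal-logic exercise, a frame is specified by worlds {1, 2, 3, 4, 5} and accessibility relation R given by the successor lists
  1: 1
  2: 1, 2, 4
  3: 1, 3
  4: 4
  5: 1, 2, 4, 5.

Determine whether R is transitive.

Yes

Transitive: yes — every two-step R-path is closed by a direct edge.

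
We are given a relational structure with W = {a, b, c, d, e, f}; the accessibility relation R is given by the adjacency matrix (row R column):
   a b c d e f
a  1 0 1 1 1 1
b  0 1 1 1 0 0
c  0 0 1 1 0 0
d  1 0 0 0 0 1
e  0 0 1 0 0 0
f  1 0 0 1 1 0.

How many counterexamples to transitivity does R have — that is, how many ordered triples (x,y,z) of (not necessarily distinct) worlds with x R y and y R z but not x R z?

14

Enumerating: (b,d,a), (b,d,f), (c,d,a), (c,d,f), (d,a,c), (d,a,d), (d,a,e), (d,f,d), (d,f,e), (e,c,d), (f,a,c), (f,a,f), (f,d,f), (f,e,c).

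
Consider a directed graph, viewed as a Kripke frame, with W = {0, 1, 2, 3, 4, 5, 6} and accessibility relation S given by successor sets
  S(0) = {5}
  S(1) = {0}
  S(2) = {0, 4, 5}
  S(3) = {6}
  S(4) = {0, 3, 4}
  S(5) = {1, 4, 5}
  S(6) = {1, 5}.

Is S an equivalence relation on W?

Reflexive: no — 0 is not related to itself.
Symmetric: no — 0 S 5 but not 5 S 0.
Transitive: no — 0 S 5 and 5 S 1, but not 0 S 1.
So S is not an equivalence relation.

No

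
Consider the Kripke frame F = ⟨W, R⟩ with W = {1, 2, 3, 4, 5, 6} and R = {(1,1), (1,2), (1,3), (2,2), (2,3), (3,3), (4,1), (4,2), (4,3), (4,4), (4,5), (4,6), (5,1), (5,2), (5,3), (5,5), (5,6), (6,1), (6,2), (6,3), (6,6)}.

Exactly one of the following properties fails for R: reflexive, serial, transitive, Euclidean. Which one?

Reflexive: yes — every world is R-related to itself.
Serial: yes — every world has a successor (e.g. 1 R 1).
Transitive: yes — every two-step R-path is closed by a direct edge.
Euclidean: no — 1 R 3 and 1 R 2, but not 3 R 2.
Only Euclidean fails.

Euclidean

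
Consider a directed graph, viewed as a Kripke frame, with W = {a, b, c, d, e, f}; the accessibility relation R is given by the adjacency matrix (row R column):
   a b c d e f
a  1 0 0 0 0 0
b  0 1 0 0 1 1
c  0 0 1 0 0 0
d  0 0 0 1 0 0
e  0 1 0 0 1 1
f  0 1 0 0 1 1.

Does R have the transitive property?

Yes

Transitive: yes — every two-step R-path is closed by a direct edge.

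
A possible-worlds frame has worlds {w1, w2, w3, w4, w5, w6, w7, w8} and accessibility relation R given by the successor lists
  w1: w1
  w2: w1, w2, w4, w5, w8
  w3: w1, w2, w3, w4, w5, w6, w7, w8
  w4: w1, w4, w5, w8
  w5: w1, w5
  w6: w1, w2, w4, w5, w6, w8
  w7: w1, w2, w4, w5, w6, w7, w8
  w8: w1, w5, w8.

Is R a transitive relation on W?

Yes

Transitive: yes — every two-step R-path is closed by a direct edge.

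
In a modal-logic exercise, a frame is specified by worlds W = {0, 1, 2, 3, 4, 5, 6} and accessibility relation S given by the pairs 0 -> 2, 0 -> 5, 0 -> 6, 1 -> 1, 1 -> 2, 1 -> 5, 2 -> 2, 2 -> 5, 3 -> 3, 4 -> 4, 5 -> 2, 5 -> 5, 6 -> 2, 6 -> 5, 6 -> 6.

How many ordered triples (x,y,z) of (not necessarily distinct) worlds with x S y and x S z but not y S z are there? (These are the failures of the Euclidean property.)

Enumerating: (0,2,6), (0,5,6), (1,2,1), (1,5,1), (6,2,6), (6,5,6).

6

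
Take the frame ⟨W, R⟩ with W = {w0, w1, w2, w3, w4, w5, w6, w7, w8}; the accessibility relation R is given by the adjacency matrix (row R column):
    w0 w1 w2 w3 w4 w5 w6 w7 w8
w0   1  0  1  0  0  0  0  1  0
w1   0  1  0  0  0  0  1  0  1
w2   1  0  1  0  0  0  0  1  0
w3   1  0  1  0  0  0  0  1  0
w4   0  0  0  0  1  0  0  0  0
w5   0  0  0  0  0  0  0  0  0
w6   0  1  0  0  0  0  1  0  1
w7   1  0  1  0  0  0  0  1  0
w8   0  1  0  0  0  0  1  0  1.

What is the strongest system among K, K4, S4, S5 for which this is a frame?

Transitive (axiom 4): yes — every two-step R-path is closed by a direct edge.
Reflexive (axiom T): no — w3 is not related to itself.
Euclidean (axiom 5): yes — any two successors of a common world are R-related.
So F validates K, K4; S4 would additionally require R to be reflexive. The strongest is K4.

K4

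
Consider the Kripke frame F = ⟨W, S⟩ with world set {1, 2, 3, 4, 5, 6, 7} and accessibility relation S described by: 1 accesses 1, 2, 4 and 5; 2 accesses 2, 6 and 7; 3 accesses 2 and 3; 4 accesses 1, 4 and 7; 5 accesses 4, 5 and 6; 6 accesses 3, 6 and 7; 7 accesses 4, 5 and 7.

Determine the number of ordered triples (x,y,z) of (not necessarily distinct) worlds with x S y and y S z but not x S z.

21

Enumerating: (1,2,6), (1,2,7), (1,4,7), (1,5,6), (2,6,3), (2,7,4), (2,7,5), (3,2,6), (3,2,7), (4,1,2), (4,1,5), (4,7,5), … and 9 more.
Total: 21.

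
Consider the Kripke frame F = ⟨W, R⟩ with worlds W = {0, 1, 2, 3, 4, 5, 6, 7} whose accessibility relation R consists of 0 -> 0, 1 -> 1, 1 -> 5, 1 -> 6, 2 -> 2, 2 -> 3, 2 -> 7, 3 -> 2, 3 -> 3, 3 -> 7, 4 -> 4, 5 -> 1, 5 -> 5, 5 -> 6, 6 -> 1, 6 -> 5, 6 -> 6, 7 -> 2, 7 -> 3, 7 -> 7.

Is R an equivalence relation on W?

Yes

Reflexive: yes — every world is R-related to itself.
Symmetric: yes — every pair in R has its reverse in R.
Transitive: yes — every two-step R-path is closed by a direct edge.
So R is an equivalence relation.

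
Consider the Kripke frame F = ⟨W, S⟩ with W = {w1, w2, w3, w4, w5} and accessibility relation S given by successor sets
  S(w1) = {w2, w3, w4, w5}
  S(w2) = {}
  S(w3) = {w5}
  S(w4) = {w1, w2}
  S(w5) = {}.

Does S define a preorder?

No

Reflexive: no — w1 is not related to itself.
Transitive: no — w4 S w1 and w1 S w3, but not w4 S w3.
So S is not a preorder.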